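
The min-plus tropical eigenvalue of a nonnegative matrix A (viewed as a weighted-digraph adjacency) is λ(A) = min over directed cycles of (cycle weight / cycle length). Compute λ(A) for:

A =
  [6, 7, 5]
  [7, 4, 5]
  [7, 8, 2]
λ(A) = 2

Enumerate directed cycles and compute their means (weight / length). Sample:
  cycle 0 → 0: weight = 6, length = 1, mean = 6/1 ≈ 6.000
  cycle 1 → 1: weight = 4, length = 1, mean = 4/1 ≈ 4.000
  cycle 2 → 2: weight = 2, length = 1, mean = 2/1 ≈ 2.000
  cycle 0 → 1 → 0: weight = 14, length = 2, mean = 14/2 ≈ 7.000
  cycle 0 → 2 → 0: weight = 12, length = 2, mean = 12/2 ≈ 6.000
  cycle 1 → 0 → 1: weight = 14, length = 2, mean = 14/2 ≈ 7.000
Minimum mean = 2.000, attained e.g. along the cycle 2 → 2 with weight 2 and length 1. So λ(A) = 2/1 = 2.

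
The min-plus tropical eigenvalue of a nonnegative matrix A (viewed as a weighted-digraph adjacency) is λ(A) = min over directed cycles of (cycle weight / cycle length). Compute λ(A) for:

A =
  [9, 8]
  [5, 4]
λ(A) = 4

Enumerate directed cycles and compute their means (weight / length). Sample:
  cycle 0 → 0: weight = 9, length = 1, mean = 9/1 ≈ 9.000
  cycle 1 → 1: weight = 4, length = 1, mean = 4/1 ≈ 4.000
  cycle 0 → 1 → 0: weight = 13, length = 2, mean = 13/2 ≈ 6.500
  cycle 1 → 0 → 1: weight = 13, length = 2, mean = 13/2 ≈ 6.500
Minimum mean = 4.000, attained e.g. along the cycle 1 → 1 with weight 4 and length 1. So λ(A) = 4/1 = 4.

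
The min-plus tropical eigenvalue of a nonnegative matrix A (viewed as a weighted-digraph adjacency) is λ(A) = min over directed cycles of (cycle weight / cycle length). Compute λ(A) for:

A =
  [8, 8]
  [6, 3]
λ(A) = 3

Enumerate directed cycles and compute their means (weight / length). Sample:
  cycle 0 → 0: weight = 8, length = 1, mean = 8/1 ≈ 8.000
  cycle 1 → 1: weight = 3, length = 1, mean = 3/1 ≈ 3.000
  cycle 0 → 1 → 0: weight = 14, length = 2, mean = 14/2 ≈ 7.000
  cycle 1 → 0 → 1: weight = 14, length = 2, mean = 14/2 ≈ 7.000
Minimum mean = 3.000, attained e.g. along the cycle 1 → 1 with weight 3 and length 1. So λ(A) = 3/1 = 3.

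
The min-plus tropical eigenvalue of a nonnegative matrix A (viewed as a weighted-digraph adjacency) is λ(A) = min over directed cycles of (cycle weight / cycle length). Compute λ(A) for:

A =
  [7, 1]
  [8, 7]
λ(A) = 9/2

Enumerate directed cycles and compute their means (weight / length). Sample:
  cycle 0 → 0: weight = 7, length = 1, mean = 7/1 ≈ 7.000
  cycle 1 → 1: weight = 7, length = 1, mean = 7/1 ≈ 7.000
  cycle 0 → 1 → 0: weight = 9, length = 2, mean = 9/2 ≈ 4.500
  cycle 1 → 0 → 1: weight = 9, length = 2, mean = 9/2 ≈ 4.500
Minimum mean = 4.500, attained e.g. along the cycle 0 → 1 → 0 with weight 9 and length 2. So λ(A) = 9/2 = 9/2.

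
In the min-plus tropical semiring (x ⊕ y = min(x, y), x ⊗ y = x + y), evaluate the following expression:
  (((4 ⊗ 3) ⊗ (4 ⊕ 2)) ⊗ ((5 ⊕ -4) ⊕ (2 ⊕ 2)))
(((4 ⊗ 3) ⊗ (4 ⊕ 2)) ⊗ ((5 ⊕ -4) ⊕ (2 ⊕ 2))) = 5

Expand innermost to outermost. Recall ⊕ takes the minimum of its arguments and ⊗ takes their sum. Working out the expression (((4 ⊗ 3) ⊗ (4 ⊕ 2)) ⊗ ((5 ⊕ -4) ⊕ (2 ⊕ 2))) gives 5.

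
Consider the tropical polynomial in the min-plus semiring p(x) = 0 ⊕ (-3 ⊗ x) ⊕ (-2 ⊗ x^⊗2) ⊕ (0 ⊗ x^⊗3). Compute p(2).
p(2) = -1

A tropical monomial a ⊗ x^⊗i evaluates to a + i · x. Evaluating each term at x = 2:
  Term 0 contributes 0 + 0 · 2 = 0
  Term 1 contributes -3 + 1 · 2 = -1
  Term 2 contributes -2 + 2 · 2 = 2
  Term 3 contributes 0 + 3 · 2 = 6
p(2) = ⊕ of these = min[0, -1, 2, 6] = -1.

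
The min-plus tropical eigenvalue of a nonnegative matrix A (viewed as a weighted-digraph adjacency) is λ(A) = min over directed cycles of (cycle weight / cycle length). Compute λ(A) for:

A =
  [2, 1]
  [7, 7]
λ(A) = 2

Enumerate directed cycles and compute their means (weight / length). Sample:
  cycle 0 → 0: weight = 2, length = 1, mean = 2/1 ≈ 2.000
  cycle 1 → 1: weight = 7, length = 1, mean = 7/1 ≈ 7.000
  cycle 0 → 1 → 0: weight = 8, length = 2, mean = 8/2 ≈ 4.000
  cycle 1 → 0 → 1: weight = 8, length = 2, mean = 8/2 ≈ 4.000
Minimum mean = 2.000, attained e.g. along the cycle 0 → 0 with weight 2 and length 1. So λ(A) = 2/1 = 2.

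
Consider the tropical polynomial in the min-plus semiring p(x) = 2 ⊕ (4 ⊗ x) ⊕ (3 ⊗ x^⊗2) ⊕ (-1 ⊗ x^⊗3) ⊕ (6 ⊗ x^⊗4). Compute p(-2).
p(-2) = -7

A tropical monomial a ⊗ x^⊗i evaluates to a + i · x. Evaluating each term at x = -2:
  Term 0 contributes 2 + 0 · -2 = 2
  Term 1 contributes 4 + 1 · -2 = 2
  Term 2 contributes 3 + 2 · -2 = -1
  Term 3 contributes -1 + 3 · -2 = -7
  Term 4 contributes 6 + 4 · -2 = -2
p(-2) = ⊕ of these = min[2, 2, -1, -7, -2] = -7.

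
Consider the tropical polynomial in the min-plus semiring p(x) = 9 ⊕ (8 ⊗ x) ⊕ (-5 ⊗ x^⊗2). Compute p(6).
p(6) = 7

A tropical monomial a ⊗ x^⊗i evaluates to a + i · x. Evaluating each term at x = 6:
  Term 0 contributes 9 + 0 · 6 = 9
  Term 1 contributes 8 + 1 · 6 = 14
  Term 2 contributes -5 + 2 · 6 = 7
p(6) = ⊕ of these = min[9, 14, 7] = 7.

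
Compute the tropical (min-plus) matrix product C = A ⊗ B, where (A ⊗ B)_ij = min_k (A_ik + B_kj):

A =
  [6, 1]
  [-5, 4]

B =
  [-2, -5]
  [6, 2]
A ⊗ B =
  [4, 1]
  [-7, -10]

Apply the min-plus product entry-by-entry:
  C[0][0] = min over k of (A[0][0] + B[0][0] = 6 + -2 = 4, A[0][1] + B[1][0] = 1 + 6 = 7) = 4 (attained at k = 0)
  C[0][1] = min over k of (A[0][0] + B[0][1] = 6 + -5 = 1, A[0][1] + B[1][1] = 1 + 2 = 3) = 1 (attained at k = 0)
  C[1][0] = min over k of (A[1][0] + B[0][0] = -5 + -2 = -7, A[1][1] + B[1][0] = 4 + 6 = 10) = -7 (attained at k = 0)
  C[1][1] = min over k of (A[1][0] + B[0][1] = -5 + -5 = -10, A[1][1] + B[1][1] = 4 + 2 = 6) = -10 (attained at k = 0)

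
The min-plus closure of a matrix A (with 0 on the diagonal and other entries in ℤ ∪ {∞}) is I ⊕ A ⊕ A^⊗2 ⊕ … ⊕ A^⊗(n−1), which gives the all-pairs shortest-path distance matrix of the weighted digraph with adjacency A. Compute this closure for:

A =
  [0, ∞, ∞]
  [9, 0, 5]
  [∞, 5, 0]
Closure =
  [0, ∞, ∞]
  [9, 0, 5]
  [14, 5, 0]

This is the Floyd-Warshall all-pairs shortest-path computation. For each intermediate vertex k = 0, 1, …, 2, update dist[i][j] ← min(dist[i][j], dist[i][k] + dist[k][j]). The final matrix gives, for each (i, j), the minimum total weight of any directed path from i to j (possibly empty when i = j).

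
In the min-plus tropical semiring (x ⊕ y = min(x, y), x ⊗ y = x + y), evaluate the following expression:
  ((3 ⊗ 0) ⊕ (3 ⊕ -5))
((3 ⊗ 0) ⊕ (3 ⊕ -5)) = -5

Expand innermost to outermost. Recall ⊕ takes the minimum of its arguments and ⊗ takes their sum. Working out the expression ((3 ⊗ 0) ⊕ (3 ⊕ -5)) gives -5.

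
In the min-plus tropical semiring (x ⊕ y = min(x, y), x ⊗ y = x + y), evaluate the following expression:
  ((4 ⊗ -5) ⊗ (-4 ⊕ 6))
((4 ⊗ -5) ⊗ (-4 ⊕ 6)) = -5

Expand innermost to outermost. Recall ⊕ takes the minimum of its arguments and ⊗ takes their sum. Working out the expression ((4 ⊗ -5) ⊗ (-4 ⊕ 6)) gives -5.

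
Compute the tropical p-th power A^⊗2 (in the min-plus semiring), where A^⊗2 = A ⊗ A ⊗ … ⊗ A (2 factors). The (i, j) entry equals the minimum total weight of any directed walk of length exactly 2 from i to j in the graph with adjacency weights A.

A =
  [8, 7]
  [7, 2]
A^⊗2 =
  [14, 9]
  [9, 4]

Each entry (A^⊗2)_ij equals the minimum over all length-2 walks i = v_0 → v_1 → … → v_2 = j of Σ_t A[v_t][v_{t+1}]. For example, for (i, j) = (0, 1) we minimise over 2 possible intermediate vertex sequences; the minimum is 9, attained along the walk 0 → 1 → 1.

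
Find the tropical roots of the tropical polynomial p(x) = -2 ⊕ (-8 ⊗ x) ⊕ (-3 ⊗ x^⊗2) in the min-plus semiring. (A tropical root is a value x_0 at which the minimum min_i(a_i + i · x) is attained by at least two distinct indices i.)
Roots: {-5, 6}

Each tropical root is a break point of the lower envelope of the lines y = a_i + i · x (there are 3 lines, with slopes 0, 1, ..., 2). Only the lines that attain the minimum somewhere contribute to roots; other lines are dominated. Here the surviving (envelope) indices are i = 2, i = 1, i = 0.
Intersections between consecutive envelope lines give the roots: for adjacent envelope indices i < j the intersection is x = (a_i − a_j) / (j − i). Reading off the sorted break points: {-5, 6}.
Verification: at each break x_0, at least two indices attain the minimum of min_i(a_i + i · x_0).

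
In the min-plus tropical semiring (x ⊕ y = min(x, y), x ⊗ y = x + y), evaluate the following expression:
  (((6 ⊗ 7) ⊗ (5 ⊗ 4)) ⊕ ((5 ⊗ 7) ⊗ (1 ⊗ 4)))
(((6 ⊗ 7) ⊗ (5 ⊗ 4)) ⊕ ((5 ⊗ 7) ⊗ (1 ⊗ 4))) = 17

Expand innermost to outermost. Recall ⊕ takes the minimum of its arguments and ⊗ takes their sum. Working out the expression (((6 ⊗ 7) ⊗ (5 ⊗ 4)) ⊕ ((5 ⊗ 7) ⊗ (1 ⊗ 4))) gives 17.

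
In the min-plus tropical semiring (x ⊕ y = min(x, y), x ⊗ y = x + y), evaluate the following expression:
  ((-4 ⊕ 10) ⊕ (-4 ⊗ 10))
((-4 ⊕ 10) ⊕ (-4 ⊗ 10)) = -4

Expand innermost to outermost. Recall ⊕ takes the minimum of its arguments and ⊗ takes their sum. Working out the expression ((-4 ⊕ 10) ⊕ (-4 ⊗ 10)) gives -4.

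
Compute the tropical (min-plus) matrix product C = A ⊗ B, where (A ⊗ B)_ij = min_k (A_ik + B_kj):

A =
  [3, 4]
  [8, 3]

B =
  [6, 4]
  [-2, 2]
A ⊗ B =
  [2, 6]
  [1, 5]

Apply the min-plus product entry-by-entry:
  C[0][0] = min over k of (A[0][0] + B[0][0] = 3 + 6 = 9, A[0][1] + B[1][0] = 4 + -2 = 2) = 2 (attained at k = 1)
  C[0][1] = min over k of (A[0][0] + B[0][1] = 3 + 4 = 7, A[0][1] + B[1][1] = 4 + 2 = 6) = 6 (attained at k = 1)
  C[1][0] = min over k of (A[1][0] + B[0][0] = 8 + 6 = 14, A[1][1] + B[1][0] = 3 + -2 = 1) = 1 (attained at k = 1)
  C[1][1] = min over k of (A[1][0] + B[0][1] = 8 + 4 = 12, A[1][1] + B[1][1] = 3 + 2 = 5) = 5 (attained at k = 1)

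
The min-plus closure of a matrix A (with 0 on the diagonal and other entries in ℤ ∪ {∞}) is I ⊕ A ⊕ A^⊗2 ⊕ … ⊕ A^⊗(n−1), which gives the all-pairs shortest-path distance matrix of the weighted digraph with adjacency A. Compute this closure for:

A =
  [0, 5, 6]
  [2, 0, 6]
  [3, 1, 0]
Closure =
  [0, 5, 6]
  [2, 0, 6]
  [3, 1, 0]

This is the Floyd-Warshall all-pairs shortest-path computation. For each intermediate vertex k = 0, 1, …, 2, update dist[i][j] ← min(dist[i][j], dist[i][k] + dist[k][j]). The final matrix gives, for each (i, j), the minimum total weight of any directed path from i to j (possibly empty when i = j).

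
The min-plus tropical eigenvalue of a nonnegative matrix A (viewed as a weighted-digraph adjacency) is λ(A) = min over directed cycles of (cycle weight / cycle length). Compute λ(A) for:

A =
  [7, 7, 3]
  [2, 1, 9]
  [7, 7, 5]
λ(A) = 1

Enumerate directed cycles and compute their means (weight / length). Sample:
  cycle 0 → 0: weight = 7, length = 1, mean = 7/1 ≈ 7.000
  cycle 1 → 1: weight = 1, length = 1, mean = 1/1 ≈ 1.000
  cycle 2 → 2: weight = 5, length = 1, mean = 5/1 ≈ 5.000
  cycle 0 → 1 → 0: weight = 9, length = 2, mean = 9/2 ≈ 4.500
  cycle 0 → 2 → 0: weight = 10, length = 2, mean = 10/2 ≈ 5.000
  cycle 1 → 0 → 1: weight = 9, length = 2, mean = 9/2 ≈ 4.500
Minimum mean = 1.000, attained e.g. along the cycle 1 → 1 with weight 1 and length 1. So λ(A) = 1/1 = 1.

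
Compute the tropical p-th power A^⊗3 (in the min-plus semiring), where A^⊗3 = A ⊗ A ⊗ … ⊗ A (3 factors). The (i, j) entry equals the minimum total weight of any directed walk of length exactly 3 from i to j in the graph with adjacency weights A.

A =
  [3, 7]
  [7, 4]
A^⊗3 =
  [9, 13]
  [13, 12]

Each entry (A^⊗3)_ij equals the minimum over all length-3 walks i = v_0 → v_1 → … → v_3 = j of Σ_t A[v_t][v_{t+1}]. For example, for (i, j) = (0, 1) we minimise over 4 possible intermediate vertex sequences; the minimum is 13, attained along the walk 0 → 0 → 0 → 1.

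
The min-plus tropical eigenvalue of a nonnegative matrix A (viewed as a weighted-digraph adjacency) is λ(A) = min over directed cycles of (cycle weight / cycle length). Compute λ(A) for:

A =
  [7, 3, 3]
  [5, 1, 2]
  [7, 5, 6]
λ(A) = 1

Enumerate directed cycles and compute their means (weight / length). Sample:
  cycle 0 → 0: weight = 7, length = 1, mean = 7/1 ≈ 7.000
  cycle 1 → 1: weight = 1, length = 1, mean = 1/1 ≈ 1.000
  cycle 2 → 2: weight = 6, length = 1, mean = 6/1 ≈ 6.000
  cycle 0 → 1 → 0: weight = 8, length = 2, mean = 8/2 ≈ 4.000
  cycle 0 → 2 → 0: weight = 10, length = 2, mean = 10/2 ≈ 5.000
  cycle 1 → 0 → 1: weight = 8, length = 2, mean = 8/2 ≈ 4.000
Minimum mean = 1.000, attained e.g. along the cycle 1 → 1 with weight 1 and length 1. So λ(A) = 1/1 = 1.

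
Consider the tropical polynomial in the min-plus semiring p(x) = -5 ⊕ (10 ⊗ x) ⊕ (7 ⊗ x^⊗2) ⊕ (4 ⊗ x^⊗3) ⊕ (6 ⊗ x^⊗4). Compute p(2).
p(2) = -5

A tropical monomial a ⊗ x^⊗i evaluates to a + i · x. Evaluating each term at x = 2:
  Term 0 contributes -5 + 0 · 2 = -5
  Term 1 contributes 10 + 1 · 2 = 12
  Term 2 contributes 7 + 2 · 2 = 11
  Term 3 contributes 4 + 3 · 2 = 10
  Term 4 contributes 6 + 4 · 2 = 14
p(2) = ⊕ of these = min[-5, 12, 11, 10, 14] = -5.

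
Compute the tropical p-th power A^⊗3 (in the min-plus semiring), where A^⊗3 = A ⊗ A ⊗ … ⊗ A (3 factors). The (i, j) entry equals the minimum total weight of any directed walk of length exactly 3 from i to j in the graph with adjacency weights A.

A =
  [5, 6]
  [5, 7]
A^⊗3 =
  [15, 16]
  [15, 16]

Each entry (A^⊗3)_ij equals the minimum over all length-3 walks i = v_0 → v_1 → … → v_3 = j of Σ_t A[v_t][v_{t+1}]. For example, for (i, j) = (0, 1) we minimise over 4 possible intermediate vertex sequences; the minimum is 16, attained along the walk 0 → 0 → 0 → 1.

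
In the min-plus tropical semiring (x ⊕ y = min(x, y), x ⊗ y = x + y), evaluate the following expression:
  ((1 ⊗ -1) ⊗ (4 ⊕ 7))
((1 ⊗ -1) ⊗ (4 ⊕ 7)) = 4

Expand innermost to outermost. Recall ⊕ takes the minimum of its arguments and ⊗ takes their sum. Working out the expression ((1 ⊗ -1) ⊗ (4 ⊕ 7)) gives 4.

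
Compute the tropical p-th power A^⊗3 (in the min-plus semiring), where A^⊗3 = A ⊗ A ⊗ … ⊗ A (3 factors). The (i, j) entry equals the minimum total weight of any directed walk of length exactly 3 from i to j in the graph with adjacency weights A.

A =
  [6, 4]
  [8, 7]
A^⊗3 =
  [18, 16]
  [20, 18]

Each entry (A^⊗3)_ij equals the minimum over all length-3 walks i = v_0 → v_1 → … → v_3 = j of Σ_t A[v_t][v_{t+1}]. For example, for (i, j) = (0, 1) we minimise over 4 possible intermediate vertex sequences; the minimum is 16, attained along the walk 0 → 0 → 0 → 1.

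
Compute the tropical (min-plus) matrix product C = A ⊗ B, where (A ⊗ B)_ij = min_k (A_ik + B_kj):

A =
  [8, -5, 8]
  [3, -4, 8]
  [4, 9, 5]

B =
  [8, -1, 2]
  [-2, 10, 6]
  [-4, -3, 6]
A ⊗ B =
  [-7, 5, 1]
  [-6, 2, 2]
  [1, 2, 6]

Apply the min-plus product entry-by-entry:
  C[0][0] = min over k of (A[0][0] + B[0][0] = 8 + 8 = 16, A[0][1] + B[1][0] = -5 + -2 = -7, A[0][2] + B[2][0] = 8 + -4 = 4) = -7 (attained at k = 1)
  C[0][1] = min over k of (A[0][0] + B[0][1] = 8 + -1 = 7, A[0][1] + B[1][1] = -5 + 10 = 5, A[0][2] + B[2][1] = 8 + -3 = 5) = 5 (attained at k = 1)
  C[0][2] = min over k of (A[0][0] + B[0][2] = 8 + 2 = 10, A[0][1] + B[1][2] = -5 + 6 = 1, A[0][2] + B[2][2] = 8 + 6 = 14) = 1 (attained at k = 1)
  C[1][0] = min over k of (A[1][0] + B[0][0] = 3 + 8 = 11, A[1][1] + B[1][0] = -4 + -2 = -6, A[1][2] + B[2][0] = 8 + -4 = 4) = -6 (attained at k = 1)
  C[1][1] = min over k of (A[1][0] + B[0][1] = 3 + -1 = 2, A[1][1] + B[1][1] = -4 + 10 = 6, A[1][2] + B[2][1] = 8 + -3 = 5) = 2 (attained at k = 0)
  C[1][2] = min over k of (A[1][0] + B[0][2] = 3 + 2 = 5, A[1][1] + B[1][2] = -4 + 6 = 2, A[1][2] + B[2][2] = 8 + 6 = 14) = 2 (attained at k = 1)
  C[2][0] = min over k of (A[2][0] + B[0][0] = 4 + 8 = 12, A[2][1] + B[1][0] = 9 + -2 = 7, A[2][2] + B[2][0] = 5 + -4 = 1) = 1 (attained at k = 2)
  C[2][1] = min over k of (A[2][0] + B[0][1] = 4 + -1 = 3, A[2][1] + B[1][1] = 9 + 10 = 19, A[2][2] + B[2][1] = 5 + -3 = 2) = 2 (attained at k = 2)
  C[2][2] = min over k of (A[2][0] + B[0][2] = 4 + 2 = 6, A[2][1] + B[1][2] = 9 + 6 = 15, A[2][2] + B[2][2] = 5 + 6 = 11) = 6 (attained at k = 0)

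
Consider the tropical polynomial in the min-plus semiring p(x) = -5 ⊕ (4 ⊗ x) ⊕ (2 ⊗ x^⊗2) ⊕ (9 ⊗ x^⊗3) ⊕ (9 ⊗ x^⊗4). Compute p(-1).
p(-1) = -5

A tropical monomial a ⊗ x^⊗i evaluates to a + i · x. Evaluating each term at x = -1:
  Term 0 contributes -5 + 0 · -1 = -5
  Term 1 contributes 4 + 1 · -1 = 3
  Term 2 contributes 2 + 2 · -1 = 0
  Term 3 contributes 9 + 3 · -1 = 6
  Term 4 contributes 9 + 4 · -1 = 5
p(-1) = ⊕ of these = min[-5, 3, 0, 6, 5] = -5.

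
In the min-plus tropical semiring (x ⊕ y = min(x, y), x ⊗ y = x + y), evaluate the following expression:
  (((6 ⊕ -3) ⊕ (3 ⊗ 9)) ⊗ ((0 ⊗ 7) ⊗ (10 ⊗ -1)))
(((6 ⊕ -3) ⊕ (3 ⊗ 9)) ⊗ ((0 ⊗ 7) ⊗ (10 ⊗ -1))) = 13

Expand innermost to outermost. Recall ⊕ takes the minimum of its arguments and ⊗ takes their sum. Working out the expression (((6 ⊕ -3) ⊕ (3 ⊗ 9)) ⊗ ((0 ⊗ 7) ⊗ (10 ⊗ -1))) gives 13.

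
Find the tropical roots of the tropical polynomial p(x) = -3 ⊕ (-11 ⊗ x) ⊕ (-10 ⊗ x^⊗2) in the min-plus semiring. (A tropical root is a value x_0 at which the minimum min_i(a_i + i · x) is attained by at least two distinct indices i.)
Roots: {-1, 8}

Each tropical root is a break point of the lower envelope of the lines y = a_i + i · x (there are 3 lines, with slopes 0, 1, ..., 2). Only the lines that attain the minimum somewhere contribute to roots; other lines are dominated. Here the surviving (envelope) indices are i = 2, i = 1, i = 0.
Intersections between consecutive envelope lines give the roots: for adjacent envelope indices i < j the intersection is x = (a_i − a_j) / (j − i). Reading off the sorted break points: {-1, 8}.
Verification: at each break x_0, at least two indices attain the minimum of min_i(a_i + i · x_0).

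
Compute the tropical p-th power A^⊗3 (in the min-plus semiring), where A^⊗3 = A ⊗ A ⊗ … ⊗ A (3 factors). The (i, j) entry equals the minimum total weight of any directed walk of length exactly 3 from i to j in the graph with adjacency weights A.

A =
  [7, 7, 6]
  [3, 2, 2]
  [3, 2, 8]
A^⊗3 =
  [11, 10, 10]
  [7, 6, 6]
  [7, 6, 6]

Each entry (A^⊗3)_ij equals the minimum over all length-3 walks i = v_0 → v_1 → … → v_3 = j of Σ_t A[v_t][v_{t+1}]. For example, for (i, j) = (0, 2) we minimise over 9 possible intermediate vertex sequences; the minimum is 10, attained along the walk 0 → 2 → 1 → 2.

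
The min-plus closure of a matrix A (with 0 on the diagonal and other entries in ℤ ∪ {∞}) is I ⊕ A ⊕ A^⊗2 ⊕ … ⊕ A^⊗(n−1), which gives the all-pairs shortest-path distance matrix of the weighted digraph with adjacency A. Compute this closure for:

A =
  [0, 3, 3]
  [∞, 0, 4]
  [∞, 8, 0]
Closure =
  [0, 3, 3]
  [∞, 0, 4]
  [∞, 8, 0]

This is the Floyd-Warshall all-pairs shortest-path computation. For each intermediate vertex k = 0, 1, …, 2, update dist[i][j] ← min(dist[i][j], dist[i][k] + dist[k][j]). The final matrix gives, for each (i, j), the minimum total weight of any directed path from i to j (possibly empty when i = j).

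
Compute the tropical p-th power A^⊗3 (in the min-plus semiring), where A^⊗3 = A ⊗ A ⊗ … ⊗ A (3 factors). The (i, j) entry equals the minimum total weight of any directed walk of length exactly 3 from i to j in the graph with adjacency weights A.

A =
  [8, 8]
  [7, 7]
A^⊗3 =
  [22, 22]
  [21, 21]

Each entry (A^⊗3)_ij equals the minimum over all length-3 walks i = v_0 → v_1 → … → v_3 = j of Σ_t A[v_t][v_{t+1}]. For example, for (i, j) = (0, 1) we minimise over 4 possible intermediate vertex sequences; the minimum is 22, attained along the walk 0 → 1 → 1 → 1.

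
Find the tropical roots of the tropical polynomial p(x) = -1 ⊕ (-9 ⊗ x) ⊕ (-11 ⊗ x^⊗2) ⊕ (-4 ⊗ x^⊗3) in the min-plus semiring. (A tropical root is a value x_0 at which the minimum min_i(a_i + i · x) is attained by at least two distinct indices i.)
Roots: {-7, 2, 8}

Each tropical root is a break point of the lower envelope of the lines y = a_i + i · x (there are 4 lines, with slopes 0, 1, ..., 3). Only the lines that attain the minimum somewhere contribute to roots; other lines are dominated. Here the surviving (envelope) indices are i = 3, i = 2, i = 1, i = 0.
Intersections between consecutive envelope lines give the roots: for adjacent envelope indices i < j the intersection is x = (a_i − a_j) / (j − i). Reading off the sorted break points: {-7, 2, 8}.
Verification: at each break x_0, at least two indices attain the minimum of min_i(a_i + i · x_0).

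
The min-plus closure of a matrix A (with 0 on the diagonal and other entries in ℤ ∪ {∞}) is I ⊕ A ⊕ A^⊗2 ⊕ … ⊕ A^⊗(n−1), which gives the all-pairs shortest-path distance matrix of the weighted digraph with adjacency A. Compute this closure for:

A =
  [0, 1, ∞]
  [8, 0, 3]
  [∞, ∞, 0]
Closure =
  [0, 1, 4]
  [8, 0, 3]
  [∞, ∞, 0]

This is the Floyd-Warshall all-pairs shortest-path computation. For each intermediate vertex k = 0, 1, …, 2, update dist[i][j] ← min(dist[i][j], dist[i][k] + dist[k][j]). The final matrix gives, for each (i, j), the minimum total weight of any directed path from i to j (possibly empty when i = j).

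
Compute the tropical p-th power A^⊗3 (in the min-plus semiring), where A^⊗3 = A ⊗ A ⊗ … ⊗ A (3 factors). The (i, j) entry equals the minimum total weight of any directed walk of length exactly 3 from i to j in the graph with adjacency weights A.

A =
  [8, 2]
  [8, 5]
A^⊗3 =
  [15, 12]
  [18, 15]

Each entry (A^⊗3)_ij equals the minimum over all length-3 walks i = v_0 → v_1 → … → v_3 = j of Σ_t A[v_t][v_{t+1}]. For example, for (i, j) = (0, 1) we minimise over 4 possible intermediate vertex sequences; the minimum is 12, attained along the walk 0 → 1 → 0 → 1.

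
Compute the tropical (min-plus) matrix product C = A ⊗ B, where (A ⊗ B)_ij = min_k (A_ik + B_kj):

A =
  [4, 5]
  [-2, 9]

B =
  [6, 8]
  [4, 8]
A ⊗ B =
  [9, 12]
  [4, 6]

Apply the min-plus product entry-by-entry:
  C[0][0] = min over k of (A[0][0] + B[0][0] = 4 + 6 = 10, A[0][1] + B[1][0] = 5 + 4 = 9) = 9 (attained at k = 1)
  C[0][1] = min over k of (A[0][0] + B[0][1] = 4 + 8 = 12, A[0][1] + B[1][1] = 5 + 8 = 13) = 12 (attained at k = 0)
  C[1][0] = min over k of (A[1][0] + B[0][0] = -2 + 6 = 4, A[1][1] + B[1][0] = 9 + 4 = 13) = 4 (attained at k = 0)
  C[1][1] = min over k of (A[1][0] + B[0][1] = -2 + 8 = 6, A[1][1] + B[1][1] = 9 + 8 = 17) = 6 (attained at k = 0)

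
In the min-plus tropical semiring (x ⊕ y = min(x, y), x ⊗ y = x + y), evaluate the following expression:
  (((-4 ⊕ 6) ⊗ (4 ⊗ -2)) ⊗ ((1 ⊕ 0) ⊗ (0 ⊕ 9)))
(((-4 ⊕ 6) ⊗ (4 ⊗ -2)) ⊗ ((1 ⊕ 0) ⊗ (0 ⊕ 9))) = -2

Expand innermost to outermost. Recall ⊕ takes the minimum of its arguments and ⊗ takes their sum. Working out the expression (((-4 ⊕ 6) ⊗ (4 ⊗ -2)) ⊗ ((1 ⊕ 0) ⊗ (0 ⊕ 9))) gives -2.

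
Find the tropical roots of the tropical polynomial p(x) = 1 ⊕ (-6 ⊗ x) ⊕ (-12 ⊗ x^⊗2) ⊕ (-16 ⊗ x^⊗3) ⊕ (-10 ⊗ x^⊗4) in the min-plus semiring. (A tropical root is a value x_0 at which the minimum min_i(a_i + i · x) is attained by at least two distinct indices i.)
Roots: {-6, 4, 6, 7}

Each tropical root is a break point of the lower envelope of the lines y = a_i + i · x (there are 5 lines, with slopes 0, 1, ..., 4). Only the lines that attain the minimum somewhere contribute to roots; other lines are dominated. Here the surviving (envelope) indices are i = 4, i = 3, i = 2, i = 1, i = 0.
Intersections between consecutive envelope lines give the roots: for adjacent envelope indices i < j the intersection is x = (a_i − a_j) / (j − i). Reading off the sorted break points: {-6, 4, 6, 7}.
Verification: at each break x_0, at least two indices attain the minimum of min_i(a_i + i · x_0).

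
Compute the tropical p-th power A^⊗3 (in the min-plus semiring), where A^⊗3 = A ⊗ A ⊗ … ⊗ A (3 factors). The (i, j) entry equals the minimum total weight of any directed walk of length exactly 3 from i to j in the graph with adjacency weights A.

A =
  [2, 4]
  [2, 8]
A^⊗3 =
  [6, 8]
  [6, 8]

Each entry (A^⊗3)_ij equals the minimum over all length-3 walks i = v_0 → v_1 → … → v_3 = j of Σ_t A[v_t][v_{t+1}]. For example, for (i, j) = (0, 1) we minimise over 4 possible intermediate vertex sequences; the minimum is 8, attained along the walk 0 → 0 → 0 → 1.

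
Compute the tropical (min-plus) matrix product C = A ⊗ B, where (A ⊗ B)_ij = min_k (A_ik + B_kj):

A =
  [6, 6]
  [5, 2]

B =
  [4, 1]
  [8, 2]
A ⊗ B =
  [10, 7]
  [9, 4]

Apply the min-plus product entry-by-entry:
  C[0][0] = min over k of (A[0][0] + B[0][0] = 6 + 4 = 10, A[0][1] + B[1][0] = 6 + 8 = 14) = 10 (attained at k = 0)
  C[0][1] = min over k of (A[0][0] + B[0][1] = 6 + 1 = 7, A[0][1] + B[1][1] = 6 + 2 = 8) = 7 (attained at k = 0)
  C[1][0] = min over k of (A[1][0] + B[0][0] = 5 + 4 = 9, A[1][1] + B[1][0] = 2 + 8 = 10) = 9 (attained at k = 0)
  C[1][1] = min over k of (A[1][0] + B[0][1] = 5 + 1 = 6, A[1][1] + B[1][1] = 2 + 2 = 4) = 4 (attained at k = 1)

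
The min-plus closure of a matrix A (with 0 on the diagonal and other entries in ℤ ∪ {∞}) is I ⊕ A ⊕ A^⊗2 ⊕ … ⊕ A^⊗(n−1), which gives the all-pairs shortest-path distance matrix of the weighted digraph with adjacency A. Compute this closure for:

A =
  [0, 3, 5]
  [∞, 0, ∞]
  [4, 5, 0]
Closure =
  [0, 3, 5]
  [∞, 0, ∞]
  [4, 5, 0]

This is the Floyd-Warshall all-pairs shortest-path computation. For each intermediate vertex k = 0, 1, …, 2, update dist[i][j] ← min(dist[i][j], dist[i][k] + dist[k][j]). The final matrix gives, for each (i, j), the minimum total weight of any directed path from i to j (possibly empty when i = j).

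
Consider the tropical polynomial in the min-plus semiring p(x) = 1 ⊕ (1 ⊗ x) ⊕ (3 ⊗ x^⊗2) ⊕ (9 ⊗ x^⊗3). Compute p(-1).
p(-1) = 0

A tropical monomial a ⊗ x^⊗i evaluates to a + i · x. Evaluating each term at x = -1:
  Term 0 contributes 1 + 0 · -1 = 1
  Term 1 contributes 1 + 1 · -1 = 0
  Term 2 contributes 3 + 2 · -1 = 1
  Term 3 contributes 9 + 3 · -1 = 6
p(-1) = ⊕ of these = min[1, 0, 1, 6] = 0.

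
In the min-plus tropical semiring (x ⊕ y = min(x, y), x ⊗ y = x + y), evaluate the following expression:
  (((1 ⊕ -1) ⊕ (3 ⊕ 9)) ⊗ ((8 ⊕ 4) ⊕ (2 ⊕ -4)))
(((1 ⊕ -1) ⊕ (3 ⊕ 9)) ⊗ ((8 ⊕ 4) ⊕ (2 ⊕ -4))) = -5

Expand innermost to outermost. Recall ⊕ takes the minimum of its arguments and ⊗ takes their sum. Working out the expression (((1 ⊕ -1) ⊕ (3 ⊕ 9)) ⊗ ((8 ⊕ 4) ⊕ (2 ⊕ -4))) gives -5.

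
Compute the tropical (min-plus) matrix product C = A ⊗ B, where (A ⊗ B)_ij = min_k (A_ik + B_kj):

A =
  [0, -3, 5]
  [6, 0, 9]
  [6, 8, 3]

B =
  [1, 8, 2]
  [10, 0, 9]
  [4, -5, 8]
A ⊗ B =
  [1, -3, 2]
  [7, 0, 8]
  [7, -2, 8]

Apply the min-plus product entry-by-entry:
  C[0][0] = min over k of (A[0][0] + B[0][0] = 0 + 1 = 1, A[0][1] + B[1][0] = -3 + 10 = 7, A[0][2] + B[2][0] = 5 + 4 = 9) = 1 (attained at k = 0)
  C[0][1] = min over k of (A[0][0] + B[0][1] = 0 + 8 = 8, A[0][1] + B[1][1] = -3 + 0 = -3, A[0][2] + B[2][1] = 5 + -5 = 0) = -3 (attained at k = 1)
  C[0][2] = min over k of (A[0][0] + B[0][2] = 0 + 2 = 2, A[0][1] + B[1][2] = -3 + 9 = 6, A[0][2] + B[2][2] = 5 + 8 = 13) = 2 (attained at k = 0)
  C[1][0] = min over k of (A[1][0] + B[0][0] = 6 + 1 = 7, A[1][1] + B[1][0] = 0 + 10 = 10, A[1][2] + B[2][0] = 9 + 4 = 13) = 7 (attained at k = 0)
  C[1][1] = min over k of (A[1][0] + B[0][1] = 6 + 8 = 14, A[1][1] + B[1][1] = 0 + 0 = 0, A[1][2] + B[2][1] = 9 + -5 = 4) = 0 (attained at k = 1)
  C[1][2] = min over k of (A[1][0] + B[0][2] = 6 + 2 = 8, A[1][1] + B[1][2] = 0 + 9 = 9, A[1][2] + B[2][2] = 9 + 8 = 17) = 8 (attained at k = 0)
  C[2][0] = min over k of (A[2][0] + B[0][0] = 6 + 1 = 7, A[2][1] + B[1][0] = 8 + 10 = 18, A[2][2] + B[2][0] = 3 + 4 = 7) = 7 (attained at k = 0)
  C[2][1] = min over k of (A[2][0] + B[0][1] = 6 + 8 = 14, A[2][1] + B[1][1] = 8 + 0 = 8, A[2][2] + B[2][1] = 3 + -5 = -2) = -2 (attained at k = 2)
  C[2][2] = min over k of (A[2][0] + B[0][2] = 6 + 2 = 8, A[2][1] + B[1][2] = 8 + 9 = 17, A[2][2] + B[2][2] = 3 + 8 = 11) = 8 (attained at k = 0)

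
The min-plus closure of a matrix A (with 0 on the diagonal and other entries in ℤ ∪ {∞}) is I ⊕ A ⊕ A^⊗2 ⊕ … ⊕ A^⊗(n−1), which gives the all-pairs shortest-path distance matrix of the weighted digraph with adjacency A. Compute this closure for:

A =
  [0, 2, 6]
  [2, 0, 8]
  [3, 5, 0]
Closure =
  [0, 2, 6]
  [2, 0, 8]
  [3, 5, 0]

This is the Floyd-Warshall all-pairs shortest-path computation. For each intermediate vertex k = 0, 1, …, 2, update dist[i][j] ← min(dist[i][j], dist[i][k] + dist[k][j]). The final matrix gives, for each (i, j), the minimum total weight of any directed path from i to j (possibly empty when i = j).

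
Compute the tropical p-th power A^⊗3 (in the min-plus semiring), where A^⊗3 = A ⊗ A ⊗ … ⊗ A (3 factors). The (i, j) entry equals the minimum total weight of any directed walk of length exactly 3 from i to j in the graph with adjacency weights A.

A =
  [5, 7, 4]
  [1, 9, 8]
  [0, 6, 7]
A^⊗3 =
  [9, 11, 8]
  [5, 11, 10]
  [4, 10, 9]

Each entry (A^⊗3)_ij equals the minimum over all length-3 walks i = v_0 → v_1 → … → v_3 = j of Σ_t A[v_t][v_{t+1}]. For example, for (i, j) = (0, 2) we minimise over 9 possible intermediate vertex sequences; the minimum is 8, attained along the walk 0 → 2 → 0 → 2.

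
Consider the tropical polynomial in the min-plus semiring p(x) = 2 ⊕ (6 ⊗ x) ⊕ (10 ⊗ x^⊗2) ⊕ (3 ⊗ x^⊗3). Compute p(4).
p(4) = 2

A tropical monomial a ⊗ x^⊗i evaluates to a + i · x. Evaluating each term at x = 4:
  Term 0 contributes 2 + 0 · 4 = 2
  Term 1 contributes 6 + 1 · 4 = 10
  Term 2 contributes 10 + 2 · 4 = 18
  Term 3 contributes 3 + 3 · 4 = 15
p(4) = ⊕ of these = min[2, 10, 18, 15] = 2.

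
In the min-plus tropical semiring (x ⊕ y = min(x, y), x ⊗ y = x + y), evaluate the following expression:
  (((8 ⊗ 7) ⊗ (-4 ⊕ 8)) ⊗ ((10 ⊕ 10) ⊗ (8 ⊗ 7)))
(((8 ⊗ 7) ⊗ (-4 ⊕ 8)) ⊗ ((10 ⊕ 10) ⊗ (8 ⊗ 7))) = 36

Expand innermost to outermost. Recall ⊕ takes the minimum of its arguments and ⊗ takes their sum. Working out the expression (((8 ⊗ 7) ⊗ (-4 ⊕ 8)) ⊗ ((10 ⊕ 10) ⊗ (8 ⊗ 7))) gives 36.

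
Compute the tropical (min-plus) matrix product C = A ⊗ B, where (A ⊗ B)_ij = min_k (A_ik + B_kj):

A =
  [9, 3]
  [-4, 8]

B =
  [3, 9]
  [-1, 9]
A ⊗ B =
  [2, 12]
  [-1, 5]

Apply the min-plus product entry-by-entry:
  C[0][0] = min over k of (A[0][0] + B[0][0] = 9 + 3 = 12, A[0][1] + B[1][0] = 3 + -1 = 2) = 2 (attained at k = 1)
  C[0][1] = min over k of (A[0][0] + B[0][1] = 9 + 9 = 18, A[0][1] + B[1][1] = 3 + 9 = 12) = 12 (attained at k = 1)
  C[1][0] = min over k of (A[1][0] + B[0][0] = -4 + 3 = -1, A[1][1] + B[1][0] = 8 + -1 = 7) = -1 (attained at k = 0)
  C[1][1] = min over k of (A[1][0] + B[0][1] = -4 + 9 = 5, A[1][1] + B[1][1] = 8 + 9 = 17) = 5 (attained at k = 0)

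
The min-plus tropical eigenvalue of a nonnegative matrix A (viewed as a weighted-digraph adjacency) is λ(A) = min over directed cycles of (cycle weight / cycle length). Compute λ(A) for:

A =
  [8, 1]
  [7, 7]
λ(A) = 4

Enumerate directed cycles and compute their means (weight / length). Sample:
  cycle 0 → 0: weight = 8, length = 1, mean = 8/1 ≈ 8.000
  cycle 1 → 1: weight = 7, length = 1, mean = 7/1 ≈ 7.000
  cycle 0 → 1 → 0: weight = 8, length = 2, mean = 8/2 ≈ 4.000
  cycle 1 → 0 → 1: weight = 8, length = 2, mean = 8/2 ≈ 4.000
Minimum mean = 4.000, attained e.g. along the cycle 0 → 1 → 0 with weight 8 and length 2. So λ(A) = 8/2 = 4.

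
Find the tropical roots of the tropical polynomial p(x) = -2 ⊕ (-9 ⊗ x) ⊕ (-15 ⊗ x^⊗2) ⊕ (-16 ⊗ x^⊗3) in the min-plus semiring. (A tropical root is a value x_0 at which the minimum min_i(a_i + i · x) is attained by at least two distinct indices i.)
Roots: {1, 6, 7}

Each tropical root is a break point of the lower envelope of the lines y = a_i + i · x (there are 4 lines, with slopes 0, 1, ..., 3). Only the lines that attain the minimum somewhere contribute to roots; other lines are dominated. Here the surviving (envelope) indices are i = 3, i = 2, i = 1, i = 0.
Intersections between consecutive envelope lines give the roots: for adjacent envelope indices i < j the intersection is x = (a_i − a_j) / (j − i). Reading off the sorted break points: {1, 6, 7}.
Verification: at each break x_0, at least two indices attain the minimum of min_i(a_i + i · x_0).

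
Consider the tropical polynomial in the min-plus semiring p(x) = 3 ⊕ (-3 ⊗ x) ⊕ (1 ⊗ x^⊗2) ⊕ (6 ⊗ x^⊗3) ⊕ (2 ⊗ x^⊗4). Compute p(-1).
p(-1) = -4

A tropical monomial a ⊗ x^⊗i evaluates to a + i · x. Evaluating each term at x = -1:
  Term 0 contributes 3 + 0 · -1 = 3
  Term 1 contributes -3 + 1 · -1 = -4
  Term 2 contributes 1 + 2 · -1 = -1
  Term 3 contributes 6 + 3 · -1 = 3
  Term 4 contributes 2 + 4 · -1 = -2
p(-1) = ⊕ of these = min[3, -4, -1, 3, -2] = -4.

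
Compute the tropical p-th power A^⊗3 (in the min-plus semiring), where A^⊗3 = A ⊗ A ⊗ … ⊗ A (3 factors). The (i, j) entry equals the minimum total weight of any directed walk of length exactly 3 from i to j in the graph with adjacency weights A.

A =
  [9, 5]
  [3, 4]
A^⊗3 =
  [12, 13]
  [11, 12]

Each entry (A^⊗3)_ij equals the minimum over all length-3 walks i = v_0 → v_1 → … → v_3 = j of Σ_t A[v_t][v_{t+1}]. For example, for (i, j) = (0, 1) we minimise over 4 possible intermediate vertex sequences; the minimum is 13, attained along the walk 0 → 1 → 0 → 1.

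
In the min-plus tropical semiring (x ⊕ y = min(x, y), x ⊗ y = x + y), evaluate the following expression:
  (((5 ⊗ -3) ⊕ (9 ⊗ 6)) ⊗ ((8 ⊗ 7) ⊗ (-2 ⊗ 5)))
(((5 ⊗ -3) ⊕ (9 ⊗ 6)) ⊗ ((8 ⊗ 7) ⊗ (-2 ⊗ 5))) = 20

Expand innermost to outermost. Recall ⊕ takes the minimum of its arguments and ⊗ takes their sum. Working out the expression (((5 ⊗ -3) ⊕ (9 ⊗ 6)) ⊗ ((8 ⊗ 7) ⊗ (-2 ⊗ 5))) gives 20.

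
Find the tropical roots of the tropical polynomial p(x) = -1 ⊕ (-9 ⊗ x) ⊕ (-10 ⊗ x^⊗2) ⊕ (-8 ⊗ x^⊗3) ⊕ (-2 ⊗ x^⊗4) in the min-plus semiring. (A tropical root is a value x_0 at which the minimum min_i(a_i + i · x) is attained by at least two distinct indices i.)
Roots: {-6, -2, 1, 8}

Each tropical root is a break point of the lower envelope of the lines y = a_i + i · x (there are 5 lines, with slopes 0, 1, ..., 4). Only the lines that attain the minimum somewhere contribute to roots; other lines are dominated. Here the surviving (envelope) indices are i = 4, i = 3, i = 2, i = 1, i = 0.
Intersections between consecutive envelope lines give the roots: for adjacent envelope indices i < j the intersection is x = (a_i − a_j) / (j − i). Reading off the sorted break points: {-6, -2, 1, 8}.
Verification: at each break x_0, at least two indices attain the minimum of min_i(a_i + i · x_0).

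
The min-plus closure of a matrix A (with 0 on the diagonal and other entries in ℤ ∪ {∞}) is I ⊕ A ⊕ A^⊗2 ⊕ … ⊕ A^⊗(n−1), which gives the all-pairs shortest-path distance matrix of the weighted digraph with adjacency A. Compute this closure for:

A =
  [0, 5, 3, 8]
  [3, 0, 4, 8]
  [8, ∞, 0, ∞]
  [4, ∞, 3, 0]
Closure =
  [0, 5, 3, 8]
  [3, 0, 4, 8]
  [8, 13, 0, 16]
  [4, 9, 3, 0]

This is the Floyd-Warshall all-pairs shortest-path computation. For each intermediate vertex k = 0, 1, …, 3, update dist[i][j] ← min(dist[i][j], dist[i][k] + dist[k][j]). The final matrix gives, for each (i, j), the minimum total weight of any directed path from i to j (possibly empty when i = j).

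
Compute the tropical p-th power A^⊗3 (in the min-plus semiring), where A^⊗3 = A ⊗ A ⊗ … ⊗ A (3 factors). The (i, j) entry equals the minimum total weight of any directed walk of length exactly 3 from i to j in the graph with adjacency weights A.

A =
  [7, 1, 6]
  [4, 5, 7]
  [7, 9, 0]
A^⊗3 =
  [10, 6, 6]
  [9, 10, 7]
  [7, 8, 0]

Each entry (A^⊗3)_ij equals the minimum over all length-3 walks i = v_0 → v_1 → … → v_3 = j of Σ_t A[v_t][v_{t+1}]. For example, for (i, j) = (0, 2) we minimise over 9 possible intermediate vertex sequences; the minimum is 6, attained along the walk 0 → 2 → 2 → 2.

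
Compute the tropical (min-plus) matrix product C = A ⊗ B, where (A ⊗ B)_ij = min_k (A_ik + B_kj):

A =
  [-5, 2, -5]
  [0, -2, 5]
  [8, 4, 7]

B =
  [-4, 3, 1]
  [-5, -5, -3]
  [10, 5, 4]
A ⊗ B =
  [-9, -3, -4]
  [-7, -7, -5]
  [-1, -1, 1]

Apply the min-plus product entry-by-entry:
  C[0][0] = min over k of (A[0][0] + B[0][0] = -5 + -4 = -9, A[0][1] + B[1][0] = 2 + -5 = -3, A[0][2] + B[2][0] = -5 + 10 = 5) = -9 (attained at k = 0)
  C[0][1] = min over k of (A[0][0] + B[0][1] = -5 + 3 = -2, A[0][1] + B[1][1] = 2 + -5 = -3, A[0][2] + B[2][1] = -5 + 5 = 0) = -3 (attained at k = 1)
  C[0][2] = min over k of (A[0][0] + B[0][2] = -5 + 1 = -4, A[0][1] + B[1][2] = 2 + -3 = -1, A[0][2] + B[2][2] = -5 + 4 = -1) = -4 (attained at k = 0)
  C[1][0] = min over k of (A[1][0] + B[0][0] = 0 + -4 = -4, A[1][1] + B[1][0] = -2 + -5 = -7, A[1][2] + B[2][0] = 5 + 10 = 15) = -7 (attained at k = 1)
  C[1][1] = min over k of (A[1][0] + B[0][1] = 0 + 3 = 3, A[1][1] + B[1][1] = -2 + -5 = -7, A[1][2] + B[2][1] = 5 + 5 = 10) = -7 (attained at k = 1)
  C[1][2] = min over k of (A[1][0] + B[0][2] = 0 + 1 = 1, A[1][1] + B[1][2] = -2 + -3 = -5, A[1][2] + B[2][2] = 5 + 4 = 9) = -5 (attained at k = 1)
  C[2][0] = min over k of (A[2][0] + B[0][0] = 8 + -4 = 4, A[2][1] + B[1][0] = 4 + -5 = -1, A[2][2] + B[2][0] = 7 + 10 = 17) = -1 (attained at k = 1)
  C[2][1] = min over k of (A[2][0] + B[0][1] = 8 + 3 = 11, A[2][1] + B[1][1] = 4 + -5 = -1, A[2][2] + B[2][1] = 7 + 5 = 12) = -1 (attained at k = 1)
  C[2][2] = min over k of (A[2][0] + B[0][2] = 8 + 1 = 9, A[2][1] + B[1][2] = 4 + -3 = 1, A[2][2] + B[2][2] = 7 + 4 = 11) = 1 (attained at k = 1)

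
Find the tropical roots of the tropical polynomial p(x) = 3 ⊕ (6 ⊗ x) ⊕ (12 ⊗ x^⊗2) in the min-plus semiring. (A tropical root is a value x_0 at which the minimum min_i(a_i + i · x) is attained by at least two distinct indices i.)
Roots: {-6, -3}

Each tropical root is a break point of the lower envelope of the lines y = a_i + i · x (there are 3 lines, with slopes 0, 1, ..., 2). Only the lines that attain the minimum somewhere contribute to roots; other lines are dominated. Here the surviving (envelope) indices are i = 2, i = 1, i = 0.
Intersections between consecutive envelope lines give the roots: for adjacent envelope indices i < j the intersection is x = (a_i − a_j) / (j − i). Reading off the sorted break points: {-6, -3}.
Verification: at each break x_0, at least two indices attain the minimum of min_i(a_i + i · x_0).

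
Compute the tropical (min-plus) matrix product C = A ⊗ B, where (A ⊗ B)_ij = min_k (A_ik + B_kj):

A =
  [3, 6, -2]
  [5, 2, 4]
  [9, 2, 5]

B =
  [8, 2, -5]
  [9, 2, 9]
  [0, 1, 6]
A ⊗ B =
  [-2, -1, -2]
  [4, 4, 0]
  [5, 4, 4]

Apply the min-plus product entry-by-entry:
  C[0][0] = min over k of (A[0][0] + B[0][0] = 3 + 8 = 11, A[0][1] + B[1][0] = 6 + 9 = 15, A[0][2] + B[2][0] = -2 + 0 = -2) = -2 (attained at k = 2)
  C[0][1] = min over k of (A[0][0] + B[0][1] = 3 + 2 = 5, A[0][1] + B[1][1] = 6 + 2 = 8, A[0][2] + B[2][1] = -2 + 1 = -1) = -1 (attained at k = 2)
  C[0][2] = min over k of (A[0][0] + B[0][2] = 3 + -5 = -2, A[0][1] + B[1][2] = 6 + 9 = 15, A[0][2] + B[2][2] = -2 + 6 = 4) = -2 (attained at k = 0)
  C[1][0] = min over k of (A[1][0] + B[0][0] = 5 + 8 = 13, A[1][1] + B[1][0] = 2 + 9 = 11, A[1][2] + B[2][0] = 4 + 0 = 4) = 4 (attained at k = 2)
  C[1][1] = min over k of (A[1][0] + B[0][1] = 5 + 2 = 7, A[1][1] + B[1][1] = 2 + 2 = 4, A[1][2] + B[2][1] = 4 + 1 = 5) = 4 (attained at k = 1)
  C[1][2] = min over k of (A[1][0] + B[0][2] = 5 + -5 = 0, A[1][1] + B[1][2] = 2 + 9 = 11, A[1][2] + B[2][2] = 4 + 6 = 10) = 0 (attained at k = 0)
  C[2][0] = min over k of (A[2][0] + B[0][0] = 9 + 8 = 17, A[2][1] + B[1][0] = 2 + 9 = 11, A[2][2] + B[2][0] = 5 + 0 = 5) = 5 (attained at k = 2)
  C[2][1] = min over k of (A[2][0] + B[0][1] = 9 + 2 = 11, A[2][1] + B[1][1] = 2 + 2 = 4, A[2][2] + B[2][1] = 5 + 1 = 6) = 4 (attained at k = 1)
  C[2][2] = min over k of (A[2][0] + B[0][2] = 9 + -5 = 4, A[2][1] + B[1][2] = 2 + 9 = 11, A[2][2] + B[2][2] = 5 + 6 = 11) = 4 (attained at k = 0)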